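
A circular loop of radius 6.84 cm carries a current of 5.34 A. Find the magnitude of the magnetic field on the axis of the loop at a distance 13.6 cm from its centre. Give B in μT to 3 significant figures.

B ≈ 4.45 μT

On the axis of a circular loop, B = μ₀IR² / [2(R²+z²)^(3/2)].
R² + z² = (0.0684)² + (0.136)² = 0.02317 m², and (R²+z²)^(3/2) = 3.53×10⁻³ m³.
B = (4π×10⁻⁷ × 5.34 × 0.004679) / (2 × 3.53×10⁻³) = 4.45×10⁻⁶ T.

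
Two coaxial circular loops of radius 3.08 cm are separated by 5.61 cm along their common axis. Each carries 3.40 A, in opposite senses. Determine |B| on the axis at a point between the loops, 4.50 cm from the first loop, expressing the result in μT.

B ≈ 45.3 μT

Each loop contributes B = μ₀IR²/[2(R²+z²)^(3/2)] on the axis, with z measured from that loop.
Loop 1 (z = 0.045 m): B₁ = 1.25×10⁻⁵ T. Loop 2 (z = 0.0111 m): B₂ = 5.78×10⁻⁵ T.
The fields oppose: B = |B₁ − B₂| = 4.53×10⁻⁵ T.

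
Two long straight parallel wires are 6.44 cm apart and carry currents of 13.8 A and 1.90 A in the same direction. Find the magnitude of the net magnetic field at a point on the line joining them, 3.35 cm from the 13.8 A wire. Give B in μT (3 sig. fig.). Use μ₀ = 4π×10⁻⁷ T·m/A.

B ≈ 70.1 μT

Each long wire gives B = μ₀I/(2πd). Distances are d₁ = 0.0335 m and d₂ = 0.0309 m.
B₁ = 8.24×10⁻⁵ T, B₂ = 1.23×10⁻⁵ T.
Between parallel currents the two contributions point in opposite directions, so they subtract. B = |B₁ − B₂| = |8.24×10⁻⁵ − 1.23×10⁻⁵| = 7.01×10⁻⁵ T.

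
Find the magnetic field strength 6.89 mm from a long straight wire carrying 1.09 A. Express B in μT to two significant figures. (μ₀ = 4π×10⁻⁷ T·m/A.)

For an infinitely long straight wire, B = μ₀I/(2πd).
B = (4π×10⁻⁷ × 1.09) / (2π × 0.00689) = 3.16×10⁻⁵ T.

B ≈ 32 μT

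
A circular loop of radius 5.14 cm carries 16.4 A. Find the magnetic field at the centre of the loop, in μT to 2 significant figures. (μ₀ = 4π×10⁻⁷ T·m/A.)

B ≈ 200 μT

At the centre of a circular loop the Biot–Savart law gives B = μ₀I/(2R).
B = (4π×10⁻⁷ × 16.4) / (2 × 0.0514) = 2.00×10⁻⁴ T.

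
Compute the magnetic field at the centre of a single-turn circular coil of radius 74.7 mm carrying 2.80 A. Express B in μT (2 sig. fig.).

At the centre of a circular loop the Biot–Savart law gives B = μ₀I/(2R).
B = (4π×10⁻⁷ × 2.80) / (2 × 0.0747) = 2.36×10⁻⁵ T.

B ≈ 24 μT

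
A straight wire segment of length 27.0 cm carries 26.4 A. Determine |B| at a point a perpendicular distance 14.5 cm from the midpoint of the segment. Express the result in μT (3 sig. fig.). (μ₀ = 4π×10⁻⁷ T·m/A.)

B ≈ 24.8 μT

For a finite straight segment, B = (μ₀I/4πd)(sinθ₁ + sinθ₂), where θ₁, θ₂ are the angles from the perpendicular to each end.
The perpendicular from the point meets the wire at its midpoint, so each end is L/2 = 0.135 m away along the wire.
sinθ₁ = 0.135/√(0.135²+0.145²) = 0.6814; sinθ₂ = 0.135/√(0.135²+0.145²) = 0.6814.
B = (4π×10⁻⁷ × 26.4) / (4π × 0.145) × (0.6814 + 0.6814) = 2.48×10⁻⁵ T.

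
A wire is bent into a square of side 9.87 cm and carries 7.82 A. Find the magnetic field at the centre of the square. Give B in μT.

Each side is a finite straight segment at perpendicular distance d = a/(2 tan(π/4)) = 0.04935 m from the centre, with end-angles ±π/4.
One side contributes B₁ = (μ₀I/4πd)·2 sin(π/4) = 2.24×10⁻⁵ T.
All 4 sides add in the same direction: B = 4 × 2.24×10⁻⁵ = 8.96×10⁻⁵ T.

B ≈ 89.6 μT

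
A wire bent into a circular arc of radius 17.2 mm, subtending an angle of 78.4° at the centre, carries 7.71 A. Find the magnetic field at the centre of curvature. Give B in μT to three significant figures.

The Biot–Savart field of a circular arc at its centre is B = μ₀Iφ/(4πR), with φ = 1.368 rad.
B = (4π×10⁻⁷ × 7.71 × 1.368) / (4π × 0.0172) = 6.13×10⁻⁵ T.

B ≈ 61.3 μT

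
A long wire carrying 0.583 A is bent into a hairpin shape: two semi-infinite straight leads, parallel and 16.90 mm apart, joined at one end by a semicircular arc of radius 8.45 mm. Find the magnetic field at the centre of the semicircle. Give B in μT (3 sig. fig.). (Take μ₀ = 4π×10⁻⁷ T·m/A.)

B ≈ 35.5 μT

The semicircular arc contributes B_arc = μ₀I·π/(4πR) = μ₀I/(4R) = 2.17×10⁻⁵ T.
Each semi-infinite lead is at perpendicular distance R = 0.00845 m from the centre, with the perpendicular foot at its near end, so it contributes μ₀I/(4πR); both point the same way, together 1.38×10⁻⁵ T.
Arc and leads all point the same direction: B = 2.17×10⁻⁵ + 1.38×10⁻⁵ = 3.55×10⁻⁵ T.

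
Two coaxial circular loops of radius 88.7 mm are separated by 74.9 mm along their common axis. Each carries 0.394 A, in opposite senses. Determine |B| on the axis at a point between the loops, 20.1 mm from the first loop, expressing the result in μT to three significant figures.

Each loop contributes B = μ₀IR²/[2(R²+z²)^(3/2)] on the axis, with z measured from that loop.
Loop 1 (z = 0.0201 m): B₁ = 2.59×10⁻⁶ T. Loop 2 (z = 0.0548 m): B₂ = 1.72×10⁻⁶ T.
The fields oppose: B = |B₁ − B₂| = 8.71×10⁻⁷ T.

B ≈ 0.871 μT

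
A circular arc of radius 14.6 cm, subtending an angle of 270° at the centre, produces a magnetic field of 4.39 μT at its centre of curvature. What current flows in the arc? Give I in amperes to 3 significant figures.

For a circular arc, B = μ₀Iφ/(4πR) with φ in radians; here φ = 4.712 rad.
So I = 4πRB/(μ₀φ) = 4π × 0.146 × 4.39×10⁻⁶ / (4π×10⁻⁷ × 4.712) = 1.36 A.

I ≈ 1.36 A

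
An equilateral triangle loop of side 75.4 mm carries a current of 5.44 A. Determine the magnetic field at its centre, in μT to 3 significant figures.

B ≈ 130 μT

Each side is a finite straight segment at perpendicular distance d = a/(2 tan(π/3)) = 0.02177 m from the centre, with end-angles ±π/3.
One side contributes B₁ = (μ₀I/4πd)·2 sin(π/3) = 4.33×10⁻⁵ T.
All 3 sides add in the same direction: B = 3 × 4.33×10⁻⁵ = 1.30×10⁻⁴ T.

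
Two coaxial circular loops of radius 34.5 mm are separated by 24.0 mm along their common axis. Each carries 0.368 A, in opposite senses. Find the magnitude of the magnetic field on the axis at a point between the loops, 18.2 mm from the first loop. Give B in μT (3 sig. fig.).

Each loop contributes B = μ₀IR²/[2(R²+z²)^(3/2)] on the axis, with z measured from that loop.
Loop 1 (z = 0.0182 m): B₁ = 4.64×10⁻⁶ T. Loop 2 (z = 0.0058 m): B₂ = 6.43×10⁻⁶ T.
The fields oppose: B = |B₁ − B₂| = 1.79×10⁻⁶ T.

B ≈ 1.79 μT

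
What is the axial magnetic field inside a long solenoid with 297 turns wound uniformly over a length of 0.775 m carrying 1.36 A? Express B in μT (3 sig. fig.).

B ≈ 655 μT

Inside a long solenoid, B = μ₀nI with n = 383.2 turns/m.
B = 4π×10⁻⁷ × 383.2 × 1.36 = 6.55×10⁻⁴ T.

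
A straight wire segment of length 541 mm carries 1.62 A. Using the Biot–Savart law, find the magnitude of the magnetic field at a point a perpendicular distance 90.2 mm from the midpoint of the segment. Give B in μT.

B ≈ 3.41 μT

For a finite straight segment, B = (μ₀I/4πd)(sinθ₁ + sinθ₂), where θ₁, θ₂ are the angles from the perpendicular to each end.
The perpendicular from the point meets the wire at its midpoint, so each end is L/2 = 0.2705 m away along the wire.
sinθ₁ = 0.2705/√(0.2705²+0.0902²) = 0.9486; sinθ₂ = 0.2705/√(0.2705²+0.0902²) = 0.9486.
B = (4π×10⁻⁷ × 1.62) / (4π × 0.0902) × (0.9486 + 0.9486) = 3.41×10⁻⁶ T.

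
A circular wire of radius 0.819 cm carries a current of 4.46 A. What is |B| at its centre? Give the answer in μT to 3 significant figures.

B ≈ 342 μT

At the centre of a circular loop the Biot–Savart law gives B = μ₀I/(2R).
B = (4π×10⁻⁷ × 4.46) / (2 × 0.00819) = 3.42×10⁻⁴ T.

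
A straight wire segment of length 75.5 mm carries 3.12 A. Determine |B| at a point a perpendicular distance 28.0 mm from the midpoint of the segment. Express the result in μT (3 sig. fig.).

For a finite straight segment, B = (μ₀I/4πd)(sinθ₁ + sinθ₂), where θ₁, θ₂ are the angles from the perpendicular to each end.
The perpendicular from the point meets the wire at its midpoint, so each end is L/2 = 0.03775 m away along the wire.
sinθ₁ = 0.03775/√(0.03775²+0.028²) = 0.8032; sinθ₂ = 0.03775/√(0.03775²+0.028²) = 0.8032.
B = (4π×10⁻⁷ × 3.12) / (4π × 0.028) × (0.8032 + 0.8032) = 1.79×10⁻⁵ T.

B ≈ 17.9 μT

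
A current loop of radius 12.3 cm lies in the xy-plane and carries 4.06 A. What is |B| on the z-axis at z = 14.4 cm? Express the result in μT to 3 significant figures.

B ≈ 5.68 μT

On the axis of a circular loop, B = μ₀IR² / [2(R²+z²)^(3/2)].
R² + z² = (0.123)² + (0.144)² = 0.03587 m², and (R²+z²)^(3/2) = 6.79×10⁻³ m³.
B = (4π×10⁻⁷ × 4.06 × 0.01513) / (2 × 6.79×10⁻³) = 5.68×10⁻⁶ T.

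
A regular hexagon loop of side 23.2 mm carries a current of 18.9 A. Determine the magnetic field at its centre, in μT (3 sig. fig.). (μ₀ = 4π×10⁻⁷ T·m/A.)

B ≈ 564 μT

Each side is a finite straight segment at perpendicular distance d = a/(2 tan(π/6)) = 0.02009 m from the centre, with end-angles ±π/6.
One side contributes B₁ = (μ₀I/4πd)·2 sin(π/6) = 9.41×10⁻⁵ T.
All 6 sides add in the same direction: B = 6 × 9.41×10⁻⁵ = 5.64×10⁻⁴ T.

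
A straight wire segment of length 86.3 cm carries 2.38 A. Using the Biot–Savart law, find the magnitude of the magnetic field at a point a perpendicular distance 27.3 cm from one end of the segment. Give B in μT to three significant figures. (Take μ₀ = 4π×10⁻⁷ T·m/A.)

For a finite straight segment, B = (μ₀I/4πd)(sinθ₁ + sinθ₂), where θ₁, θ₂ are the angles from the perpendicular to each end.
The perpendicular foot is at one end, so the two end-offsets along the wire are 0 and L = 0.863 m.
sinθ₁ = 0/√(0²+0.273²) = 0.0000; sinθ₂ = 0.863/√(0.863²+0.273²) = 0.9534.
B = (4π×10⁻⁷ × 2.38) / (4π × 0.273) × (0.0000 + 0.9534) = 8.31×10⁻⁷ T.

B ≈ 0.831 μT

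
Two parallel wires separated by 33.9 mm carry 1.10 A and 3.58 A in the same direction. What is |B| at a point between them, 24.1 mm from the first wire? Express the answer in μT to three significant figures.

Each long wire gives B = μ₀I/(2πd). Distances are d₁ = 0.0241 m and d₂ = 0.0098 m.
B₁ = 9.13×10⁻⁶ T, B₂ = 7.31×10⁻⁵ T.
Between parallel currents the two contributions point in opposite directions, so they subtract. B = |B₁ − B₂| = |9.13×10⁻⁶ − 7.31×10⁻⁵| = 6.39×10⁻⁵ T.

B ≈ 63.9 μT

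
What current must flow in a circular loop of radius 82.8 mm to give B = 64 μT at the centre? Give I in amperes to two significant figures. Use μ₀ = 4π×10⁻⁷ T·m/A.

I ≈ 8.4 A

At the centre of a circular loop B = μ₀I/(2R), so I = 2RB/μ₀.
With R = 0.0828 m, I = 2 × 0.0828 × 6.40×10⁻⁵ / (4π×10⁻⁷) = 8.43 A.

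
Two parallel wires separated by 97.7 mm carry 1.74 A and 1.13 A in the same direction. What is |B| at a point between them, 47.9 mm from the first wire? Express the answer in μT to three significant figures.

B ≈ 2.73 μT

Each long wire gives B = μ₀I/(2πd). Distances are d₁ = 0.0479 m and d₂ = 0.0498 m.
B₁ = 7.27×10⁻⁶ T, B₂ = 4.54×10⁻⁶ T.
Between parallel currents the two contributions point in opposite directions, so they subtract. B = |B₁ − B₂| = |7.27×10⁻⁶ − 4.54×10⁻⁶| = 2.73×10⁻⁶ T.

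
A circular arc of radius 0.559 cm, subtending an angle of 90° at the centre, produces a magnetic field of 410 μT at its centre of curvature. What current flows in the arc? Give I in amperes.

For a circular arc, B = μ₀Iφ/(4πR) with φ in radians; here φ = 1.571 rad.
So I = 4πRB/(μ₀φ) = 4π × 0.00559 × 4.10×10⁻⁴ / (4π×10⁻⁷ × 1.571) = 14.6 A.

I ≈ 14.6 A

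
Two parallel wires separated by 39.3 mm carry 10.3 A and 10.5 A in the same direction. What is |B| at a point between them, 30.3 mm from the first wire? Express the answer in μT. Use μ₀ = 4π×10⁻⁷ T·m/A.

Each long wire gives B = μ₀I/(2πd). Distances are d₁ = 0.0303 m and d₂ = 0.009 m.
B₁ = 6.80×10⁻⁵ T, B₂ = 2.33×10⁻⁴ T.
Between parallel currents the two contributions point in opposite directions, so they subtract. B = |B₁ − B₂| = |6.80×10⁻⁵ − 2.33×10⁻⁴| = 1.65×10⁻⁴ T.

B ≈ 165 μT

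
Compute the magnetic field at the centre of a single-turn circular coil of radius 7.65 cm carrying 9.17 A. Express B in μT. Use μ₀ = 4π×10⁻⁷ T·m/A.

At the centre of a circular loop the Biot–Savart law gives B = μ₀I/(2R).
B = (4π×10⁻⁷ × 9.17) / (2 × 0.0765) = 7.53×10⁻⁵ T.

B ≈ 75.3 μT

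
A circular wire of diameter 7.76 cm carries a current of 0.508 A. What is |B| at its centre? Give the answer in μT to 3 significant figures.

B ≈ 8.23 μT

At the centre of a circular loop the Biot–Savart law gives B = μ₀I/(2R) (so R = 0.0388 m).
B = (4π×10⁻⁷ × 0.508) / (2 × 0.0388) = 8.23×10⁻⁶ T.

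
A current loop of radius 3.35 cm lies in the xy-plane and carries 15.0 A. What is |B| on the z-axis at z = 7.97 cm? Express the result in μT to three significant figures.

B ≈ 16.4 μT

On the axis of a circular loop, B = μ₀IR² / [2(R²+z²)^(3/2)].
R² + z² = (0.0335)² + (0.0797)² = 0.007474 m², and (R²+z²)^(3/2) = 6.46×10⁻⁴ m³.
B = (4π×10⁻⁷ × 15.0 × 0.001122) / (2 × 6.46×10⁻⁴) = 1.64×10⁻⁵ T.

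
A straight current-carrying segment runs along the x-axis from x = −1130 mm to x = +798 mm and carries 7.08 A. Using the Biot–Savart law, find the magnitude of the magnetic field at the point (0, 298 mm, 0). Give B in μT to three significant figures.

B ≈ 4.52 μT

For a finite straight segment, B = (μ₀I/4πd)(sinθ₁ + sinθ₂), where θ₁, θ₂ are the angles from the perpendicular to each end.
The perpendicular distance is d = 0.298 m; the end-offsets along the wire are a = 1.13 m and b = 0.798 m.
sinθ₁ = 1.13/√(1.13²+0.298²) = 0.9669; sinθ₂ = 0.798/√(0.798²+0.298²) = 0.9368.
B = (4π×10⁻⁷ × 7.08) / (4π × 0.298) × (0.9669 + 0.9368) = 4.52×10⁻⁶ T.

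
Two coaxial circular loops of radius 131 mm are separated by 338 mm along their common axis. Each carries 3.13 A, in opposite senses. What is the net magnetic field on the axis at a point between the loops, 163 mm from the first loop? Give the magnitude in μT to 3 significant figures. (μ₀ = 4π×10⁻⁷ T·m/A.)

B ≈ 0.460 μT

Each loop contributes B = μ₀IR²/[2(R²+z²)^(3/2)] on the axis, with z measured from that loop.
Loop 1 (z = 0.163 m): B₁ = 3.69×10⁻⁶ T. Loop 2 (z = 0.175 m): B₂ = 3.23×10⁻⁶ T.
The fields oppose: B = |B₁ − B₂| = 4.60×10⁻⁷ T.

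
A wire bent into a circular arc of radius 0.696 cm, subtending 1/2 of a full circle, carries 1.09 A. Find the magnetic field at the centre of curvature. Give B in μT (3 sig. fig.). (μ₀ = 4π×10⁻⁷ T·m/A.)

The Biot–Savart field of a circular arc at its centre is B = μ₀Iφ/(4πR), with φ = 3.142 rad.
B = (4π×10⁻⁷ × 1.09 × 3.142) / (4π × 0.00696) = 4.92×10⁻⁵ T.

B ≈ 49.2 μT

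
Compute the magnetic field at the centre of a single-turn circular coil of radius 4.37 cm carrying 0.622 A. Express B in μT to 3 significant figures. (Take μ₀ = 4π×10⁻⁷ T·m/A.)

B ≈ 8.94 μT

At the centre of a circular loop the Biot–Savart law gives B = μ₀I/(2R).
B = (4π×10⁻⁷ × 0.622) / (2 × 0.0437) = 8.94×10⁻⁶ T.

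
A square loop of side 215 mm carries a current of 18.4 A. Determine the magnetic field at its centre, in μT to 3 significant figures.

B ≈ 96.8 μT

Each side is a finite straight segment at perpendicular distance d = a/(2 tan(π/4)) = 0.1075 m from the centre, with end-angles ±π/4.
One side contributes B₁ = (μ₀I/4πd)·2 sin(π/4) = 2.42×10⁻⁵ T.
All 4 sides add in the same direction: B = 4 × 2.42×10⁻⁵ = 9.68×10⁻⁵ T.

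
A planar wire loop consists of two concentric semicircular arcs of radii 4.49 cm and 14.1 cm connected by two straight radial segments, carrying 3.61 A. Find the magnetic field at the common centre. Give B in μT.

B ≈ 17.2 μT

The radial connectors point toward the centre, so dl × r̂ = 0 and they contribute nothing.
Each semicircle gives μ₀I/(4R): inner arc 2.53×10⁻⁵ T, outer arc 8.04×10⁻⁶ T.
The two arcs carry current in opposite angular senses, so their fields oppose: B = |2.53×10⁻⁵ − 8.04×10⁻⁶| = 1.72×10⁻⁵ T.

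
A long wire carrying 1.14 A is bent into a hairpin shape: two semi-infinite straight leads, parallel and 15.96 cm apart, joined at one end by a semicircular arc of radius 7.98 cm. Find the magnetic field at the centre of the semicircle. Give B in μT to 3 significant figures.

B ≈ 7.35 μT

The semicircular arc contributes B_arc = μ₀I·π/(4πR) = μ₀I/(4R) = 4.49×10⁻⁶ T.
Each semi-infinite lead is at perpendicular distance R = 0.0798 m from the centre, with the perpendicular foot at its near end, so it contributes μ₀I/(4πR); both point the same way, together 2.86×10⁻⁶ T.
Arc and leads all point the same direction: B = 4.49×10⁻⁶ + 2.86×10⁻⁶ = 7.35×10⁻⁶ T.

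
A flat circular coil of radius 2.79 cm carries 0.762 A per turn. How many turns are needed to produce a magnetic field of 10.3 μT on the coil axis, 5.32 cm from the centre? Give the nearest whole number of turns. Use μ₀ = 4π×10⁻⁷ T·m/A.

N = 6

For an N-turn coil, B = Nμ₀IR²/[2(R²+z²)^(3/2)]. A single turn gives B₁ = 1.72×10⁻⁶ T with R = 0.0279 m, z = 0.0532 m.
N = B/B₁ = 1.03×10⁻⁵ / 1.72×10⁻⁶ = 5.99.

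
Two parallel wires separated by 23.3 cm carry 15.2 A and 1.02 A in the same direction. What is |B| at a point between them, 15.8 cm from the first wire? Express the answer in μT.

Each long wire gives B = μ₀I/(2πd). Distances are d₁ = 0.158 m and d₂ = 0.075 m.
B₁ = 1.92×10⁻⁵ T, B₂ = 2.72×10⁻⁶ T.
Between parallel currents the two contributions point in opposite directions, so they subtract. B = |B₁ − B₂| = |1.92×10⁻⁵ − 2.72×10⁻⁶| = 1.65×10⁻⁵ T.

B ≈ 16.5 μT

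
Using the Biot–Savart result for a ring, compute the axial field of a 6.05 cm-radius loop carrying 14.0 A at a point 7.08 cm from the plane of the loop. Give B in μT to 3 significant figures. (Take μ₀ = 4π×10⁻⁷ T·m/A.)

B ≈ 39.9 μT

On the axis of a circular loop, B = μ₀IR² / [2(R²+z²)^(3/2)].
R² + z² = (0.0605)² + (0.0708)² = 0.008673 m², and (R²+z²)^(3/2) = 8.08×10⁻⁴ m³.
B = (4π×10⁻⁷ × 14.0 × 0.00366) / (2 × 8.08×10⁻⁴) = 3.99×10⁻⁵ T.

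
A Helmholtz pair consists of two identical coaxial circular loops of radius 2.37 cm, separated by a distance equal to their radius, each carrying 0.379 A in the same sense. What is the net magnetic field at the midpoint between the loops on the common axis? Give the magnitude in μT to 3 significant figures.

Each loop contributes B = μ₀IR²/[2(R²+z²)^(3/2)] on the axis, with z measured from that loop.
Loop 1 (z = 0.01185 m): B₁ = 7.19×10⁻⁶ T. Loop 2 (z = 0.01185 m): B₂ = 7.19×10⁻⁶ T.
The fields add: B = B₁ + B₂ = 1.44×10⁻⁵ T.

B ≈ 14.4 μT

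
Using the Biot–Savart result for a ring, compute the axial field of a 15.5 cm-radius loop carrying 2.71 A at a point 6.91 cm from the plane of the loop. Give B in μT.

On the axis of a circular loop, B = μ₀IR² / [2(R²+z²)^(3/2)].
R² + z² = (0.155)² + (0.0691)² = 0.0288 m², and (R²+z²)^(3/2) = 4.89×10⁻³ m³.
B = (4π×10⁻⁷ × 2.71 × 0.02403) / (2 × 4.89×10⁻³) = 8.37×10⁻⁶ T.

B ≈ 8.37 μT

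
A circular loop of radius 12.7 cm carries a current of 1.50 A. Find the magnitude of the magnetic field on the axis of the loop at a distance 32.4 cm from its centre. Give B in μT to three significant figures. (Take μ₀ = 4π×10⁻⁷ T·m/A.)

B ≈ 0.361 μT

On the axis of a circular loop, B = μ₀IR² / [2(R²+z²)^(3/2)].
R² + z² = (0.127)² + (0.324)² = 0.1211 m², and (R²+z²)^(3/2) = 4.21×10⁻² m³.
B = (4π×10⁻⁷ × 1.50 × 0.01613) / (2 × 4.21×10⁻²) = 3.61×10⁻⁷ T.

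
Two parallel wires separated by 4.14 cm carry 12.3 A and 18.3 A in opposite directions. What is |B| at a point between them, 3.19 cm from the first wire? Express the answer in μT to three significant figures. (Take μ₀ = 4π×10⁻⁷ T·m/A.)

Each long wire gives B = μ₀I/(2πd). Distances are d₁ = 0.0319 m and d₂ = 0.0095 m.
B₁ = 7.71×10⁻⁵ T, B₂ = 3.85×10⁻⁴ T.
Between antiparallel currents both contributions point the same way, so they add. B = B₁ + B₂ = 7.71×10⁻⁵ + 3.85×10⁻⁴ = 4.62×10⁻⁴ T.

B ≈ 462 μT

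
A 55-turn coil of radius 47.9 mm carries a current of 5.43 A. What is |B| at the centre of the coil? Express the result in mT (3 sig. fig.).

B ≈ 3.92 mT

For an N-turn flat coil, B = Nμ₀I/(2R) with R = 0.0479 m.
B = 55 × 7.12×10⁻⁵ T = 3.92×10⁻³ T.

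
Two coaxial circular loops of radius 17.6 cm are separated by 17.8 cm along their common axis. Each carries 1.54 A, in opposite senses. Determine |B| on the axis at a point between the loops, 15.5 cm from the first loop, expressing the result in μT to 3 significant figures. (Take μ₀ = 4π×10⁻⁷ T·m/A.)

B ≈ 3.04 μT

Each loop contributes B = μ₀IR²/[2(R²+z²)^(3/2)] on the axis, with z measured from that loop.
Loop 1 (z = 0.155 m): B₁ = 2.32×10⁻⁶ T. Loop 2 (z = 0.023 m): B₂ = 5.36×10⁻⁶ T.
The fields oppose: B = |B₁ − B₂| = 3.04×10⁻⁶ T.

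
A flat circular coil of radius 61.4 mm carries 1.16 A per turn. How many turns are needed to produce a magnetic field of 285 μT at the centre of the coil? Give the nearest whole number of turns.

For an N-turn coil, B = Nμ₀I/(2R). A single turn gives B₁ = 1.19×10⁻⁵ T with R = 0.0614 m.
N = B/B₁ = 2.85×10⁻⁴ / 1.19×10⁻⁵ = 24.01.

N = 24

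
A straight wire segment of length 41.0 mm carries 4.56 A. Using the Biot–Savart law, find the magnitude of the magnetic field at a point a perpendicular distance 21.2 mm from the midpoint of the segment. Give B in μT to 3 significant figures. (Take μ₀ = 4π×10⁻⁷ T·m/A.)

For a finite straight segment, B = (μ₀I/4πd)(sinθ₁ + sinθ₂), where θ₁, θ₂ are the angles from the perpendicular to each end.
The perpendicular from the point meets the wire at its midpoint, so each end is L/2 = 0.0205 m away along the wire.
sinθ₁ = 0.0205/√(0.0205²+0.0212²) = 0.6951; sinθ₂ = 0.0205/√(0.0205²+0.0212²) = 0.6951.
B = (4π×10⁻⁷ × 4.56) / (4π × 0.0212) × (0.6951 + 0.6951) = 2.99×10⁻⁵ T.

B ≈ 29.9 μT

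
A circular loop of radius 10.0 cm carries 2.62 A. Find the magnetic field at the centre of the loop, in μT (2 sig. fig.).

At the centre of a circular loop the Biot–Savart law gives B = μ₀I/(2R).
B = (4π×10⁻⁷ × 2.62) / (2 × 0.1) = 1.65×10⁻⁵ T.

B ≈ 16 μT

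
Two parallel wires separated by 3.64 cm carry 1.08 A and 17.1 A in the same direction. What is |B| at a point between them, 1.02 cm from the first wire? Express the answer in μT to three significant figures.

B ≈ 109 μT

Each long wire gives B = μ₀I/(2πd). Distances are d₁ = 0.0102 m and d₂ = 0.0262 m.
B₁ = 2.12×10⁻⁵ T, B₂ = 1.31×10⁻⁴ T.
Between parallel currents the two contributions point in opposite directions, so they subtract. B = |B₁ − B₂| = |2.12×10⁻⁵ − 1.31×10⁻⁴| = 1.09×10⁻⁴ T.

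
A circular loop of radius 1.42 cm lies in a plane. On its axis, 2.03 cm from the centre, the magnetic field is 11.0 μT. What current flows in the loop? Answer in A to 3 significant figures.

I ≈ 1.32 A

On the axis of a loop, B = μ₀IR²/[2(R²+z²)^(3/2)], so I = 2B(R²+z²)^(3/2)/(μ₀R²).
R² + z² = 0.0002016 + 0.0004121 = 0.0006137 m²; raised to 3/2 gives 1.52×10⁻⁵ m³.
I = 2 × 1.10×10⁻⁵ × 1.52×10⁻⁵ / (1.26×10⁻⁶ × 0.0002016) = 1.32 A.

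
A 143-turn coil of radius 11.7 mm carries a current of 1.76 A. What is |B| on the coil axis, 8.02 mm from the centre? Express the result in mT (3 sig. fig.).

B ≈ 7.58 mT

For an N-turn flat coil, B = Nμ₀IR²/[2(R²+z²)^(3/2)] with R = 0.0117 m, z = 0.00802 m.
B = 143 × 5.30×10⁻⁵ T = 7.58×10⁻³ T.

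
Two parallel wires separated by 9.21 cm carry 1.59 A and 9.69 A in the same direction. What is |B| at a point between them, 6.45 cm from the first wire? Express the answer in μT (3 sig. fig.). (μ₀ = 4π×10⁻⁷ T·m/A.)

Each long wire gives B = μ₀I/(2πd). Distances are d₁ = 0.0645 m and d₂ = 0.0276 m.
B₁ = 4.93×10⁻⁶ T, B₂ = 7.02×10⁻⁵ T.
Between parallel currents the two contributions point in opposite directions, so they subtract. B = |B₁ − B₂| = |4.93×10⁻⁶ − 7.02×10⁻⁵| = 6.53×10⁻⁵ T.

B ≈ 65.3 μT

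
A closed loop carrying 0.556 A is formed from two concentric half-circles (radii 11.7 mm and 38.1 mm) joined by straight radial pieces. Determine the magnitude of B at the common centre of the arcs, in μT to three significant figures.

B ≈ 10.3 μT

The radial connectors point toward the centre, so dl × r̂ = 0 and they contribute nothing.
Each semicircle gives μ₀I/(4R): inner arc 1.49×10⁻⁵ T, outer arc 4.58×10⁻⁶ T.
The two arcs carry current in opposite angular senses, so their fields oppose: B = |1.49×10⁻⁵ − 4.58×10⁻⁶| = 1.03×10⁻⁵ T.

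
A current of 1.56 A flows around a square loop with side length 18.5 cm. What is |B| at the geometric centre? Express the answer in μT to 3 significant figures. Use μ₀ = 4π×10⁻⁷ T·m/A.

Each side is a finite straight segment at perpendicular distance d = a/(2 tan(π/4)) = 0.0925 m from the centre, with end-angles ±π/4.
One side contributes B₁ = (μ₀I/4πd)·2 sin(π/4) = 2.39×10⁻⁶ T.
All 4 sides add in the same direction: B = 4 × 2.39×10⁻⁶ = 9.54×10⁻⁶ T.

B ≈ 9.54 μT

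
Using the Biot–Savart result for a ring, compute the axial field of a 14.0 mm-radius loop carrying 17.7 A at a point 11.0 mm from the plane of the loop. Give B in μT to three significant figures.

B ≈ 386 μT

On the axis of a circular loop, B = μ₀IR² / [2(R²+z²)^(3/2)].
R² + z² = (0.014)² + (0.011)² = 0.000317 m², and (R²+z²)^(3/2) = 5.64×10⁻⁶ m³.
B = (4π×10⁻⁷ × 17.7 × 0.000196) / (2 × 5.64×10⁻⁶) = 3.86×10⁻⁴ T.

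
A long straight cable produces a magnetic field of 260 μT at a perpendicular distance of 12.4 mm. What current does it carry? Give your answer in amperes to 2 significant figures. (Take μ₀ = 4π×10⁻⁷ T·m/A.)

For a long straight wire B = μ₀I/(2πd), so I = 2πdB/μ₀.
I = 2π × 0.0124 × 2.60×10⁻⁴ / (4π×10⁻⁷) = 16.1 A.

I ≈ 16 A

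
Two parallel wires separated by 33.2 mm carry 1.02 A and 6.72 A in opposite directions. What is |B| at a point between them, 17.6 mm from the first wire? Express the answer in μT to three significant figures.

Each long wire gives B = μ₀I/(2πd). Distances are d₁ = 0.0176 m and d₂ = 0.0156 m.
B₁ = 1.16×10⁻⁵ T, B₂ = 8.62×10⁻⁵ T.
Between antiparallel currents both contributions point the same way, so they add. B = B₁ + B₂ = 1.16×10⁻⁵ + 8.62×10⁻⁵ = 9.77×10⁻⁵ T.

B ≈ 97.7 μT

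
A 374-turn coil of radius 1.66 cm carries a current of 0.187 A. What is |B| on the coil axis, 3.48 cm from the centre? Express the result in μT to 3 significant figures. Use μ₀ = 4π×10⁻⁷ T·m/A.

B ≈ 211 μT

For an N-turn flat coil, B = Nμ₀IR²/[2(R²+z²)^(3/2)] with R = 0.0166 m, z = 0.0348 m.
B = 374 × 5.65×10⁻⁷ T = 2.11×10⁻⁴ T.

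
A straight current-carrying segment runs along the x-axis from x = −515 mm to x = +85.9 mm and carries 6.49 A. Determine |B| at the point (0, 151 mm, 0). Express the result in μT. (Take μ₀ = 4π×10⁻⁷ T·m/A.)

For a finite straight segment, B = (μ₀I/4πd)(sinθ₁ + sinθ₂), where θ₁, θ₂ are the angles from the perpendicular to each end.
The perpendicular distance is d = 0.151 m; the end-offsets along the wire are a = 0.515 m and b = 0.0859 m.
sinθ₁ = 0.515/√(0.515²+0.151²) = 0.9596; sinθ₂ = 0.0859/√(0.0859²+0.151²) = 0.4945.
B = (4π×10⁻⁷ × 6.49) / (4π × 0.151) × (0.9596 + 0.4945) = 6.25×10⁻⁶ T.

B ≈ 6.25 μT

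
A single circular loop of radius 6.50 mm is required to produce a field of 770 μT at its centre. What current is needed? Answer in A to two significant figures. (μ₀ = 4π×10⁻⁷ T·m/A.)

At the centre of a circular loop B = μ₀I/(2R), so I = 2RB/μ₀.
With R = 0.0065 m, I = 2 × 0.0065 × 7.70×10⁻⁴ / (4π×10⁻⁷) = 7.97 A.

I ≈ 8.0 A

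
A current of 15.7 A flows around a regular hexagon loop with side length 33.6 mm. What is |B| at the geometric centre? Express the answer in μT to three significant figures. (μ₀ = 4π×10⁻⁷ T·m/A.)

Each side is a finite straight segment at perpendicular distance d = a/(2 tan(π/6)) = 0.0291 m from the centre, with end-angles ±π/6.
One side contributes B₁ = (μ₀I/4πd)·2 sin(π/6) = 5.40×10⁻⁵ T.
All 6 sides add in the same direction: B = 6 × 5.40×10⁻⁵ = 3.24×10⁻⁴ T.

B ≈ 324 μT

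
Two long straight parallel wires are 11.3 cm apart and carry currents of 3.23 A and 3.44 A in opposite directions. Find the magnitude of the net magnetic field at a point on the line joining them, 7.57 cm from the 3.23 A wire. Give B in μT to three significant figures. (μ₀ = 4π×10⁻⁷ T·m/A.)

B ≈ 27.0 μT

Each long wire gives B = μ₀I/(2πd). Distances are d₁ = 0.0757 m and d₂ = 0.0373 m.
B₁ = 8.53×10⁻⁶ T, B₂ = 1.84×10⁻⁵ T.
Between antiparallel currents both contributions point the same way, so they add. B = B₁ + B₂ = 8.53×10⁻⁶ + 1.84×10⁻⁵ = 2.70×10⁻⁵ T.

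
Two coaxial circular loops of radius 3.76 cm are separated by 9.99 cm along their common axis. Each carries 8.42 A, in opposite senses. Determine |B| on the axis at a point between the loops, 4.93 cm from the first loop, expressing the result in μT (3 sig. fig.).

B ≈ 1.53 μT

Each loop contributes B = μ₀IR²/[2(R²+z²)^(3/2)] on the axis, with z measured from that loop.
Loop 1 (z = 0.0493 m): B₁ = 3.14×10⁻⁵ T. Loop 2 (z = 0.0506 m): B₂ = 2.99×10⁻⁵ T.
The fields oppose: B = |B₁ − B₂| = 1.53×10⁻⁶ T.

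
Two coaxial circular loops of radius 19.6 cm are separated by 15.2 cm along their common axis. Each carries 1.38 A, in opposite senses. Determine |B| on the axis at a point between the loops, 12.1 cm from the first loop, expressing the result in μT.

Each loop contributes B = μ₀IR²/[2(R²+z²)^(3/2)] on the axis, with z measured from that loop.
Loop 1 (z = 0.121 m): B₁ = 2.73×10⁻⁶ T. Loop 2 (z = 0.031 m): B₂ = 4.26×10⁻⁶ T.
The fields oppose: B = |B₁ − B₂| = 1.54×10⁻⁶ T.

B ≈ 1.54 μT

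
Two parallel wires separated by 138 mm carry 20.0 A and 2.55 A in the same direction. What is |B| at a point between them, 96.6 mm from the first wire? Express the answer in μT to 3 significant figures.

B ≈ 29.1 μT

Each long wire gives B = μ₀I/(2πd). Distances are d₁ = 0.0966 m and d₂ = 0.0414 m.
B₁ = 4.14×10⁻⁵ T, B₂ = 1.23×10⁻⁵ T.
Between parallel currents the two contributions point in opposite directions, so they subtract. B = |B₁ − B₂| = |4.14×10⁻⁵ − 1.23×10⁻⁵| = 2.91×10⁻⁵ T.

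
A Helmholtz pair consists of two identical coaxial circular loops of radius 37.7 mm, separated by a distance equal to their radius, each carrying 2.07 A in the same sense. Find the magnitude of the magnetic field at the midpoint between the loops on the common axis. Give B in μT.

Each loop contributes B = μ₀IR²/[2(R²+z²)^(3/2)] on the axis, with z measured from that loop.
Loop 1 (z = 0.01885 m): B₁ = 2.47×10⁻⁵ T. Loop 2 (z = 0.01885 m): B₂ = 2.47×10⁻⁵ T.
The fields add: B = B₁ + B₂ = 4.94×10⁻⁵ T.

B ≈ 49.4 μT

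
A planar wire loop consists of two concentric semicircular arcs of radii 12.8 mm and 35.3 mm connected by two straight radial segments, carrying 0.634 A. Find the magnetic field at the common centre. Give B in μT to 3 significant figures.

B ≈ 9.92 μT

The radial connectors point toward the centre, so dl × r̂ = 0 and they contribute nothing.
Each semicircle gives μ₀I/(4R): inner arc 1.56×10⁻⁵ T, outer arc 5.64×10⁻⁶ T.
The two arcs carry current in opposite angular senses, so their fields oppose: B = |1.56×10⁻⁵ − 5.64×10⁻⁶| = 9.92×10⁻⁶ T.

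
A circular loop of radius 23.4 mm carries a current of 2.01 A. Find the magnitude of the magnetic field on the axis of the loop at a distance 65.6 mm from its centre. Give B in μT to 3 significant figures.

B ≈ 2.05 μT

On the axis of a circular loop, B = μ₀IR² / [2(R²+z²)^(3/2)].
R² + z² = (0.0234)² + (0.0656)² = 0.004851 m², and (R²+z²)^(3/2) = 3.38×10⁻⁴ m³.
B = (4π×10⁻⁷ × 2.01 × 0.0005476) / (2 × 3.38×10⁻⁴) = 2.05×10⁻⁶ T.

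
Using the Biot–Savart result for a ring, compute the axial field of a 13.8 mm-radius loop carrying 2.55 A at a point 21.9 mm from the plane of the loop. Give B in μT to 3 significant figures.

B ≈ 17.6 μT

On the axis of a circular loop, B = μ₀IR² / [2(R²+z²)^(3/2)].
R² + z² = (0.0138)² + (0.0219)² = 0.0006701 m², and (R²+z²)^(3/2) = 1.73×10⁻⁵ m³.
B = (4π×10⁻⁷ × 2.55 × 0.0001904) / (2 × 1.73×10⁻⁵) = 1.76×10⁻⁵ T.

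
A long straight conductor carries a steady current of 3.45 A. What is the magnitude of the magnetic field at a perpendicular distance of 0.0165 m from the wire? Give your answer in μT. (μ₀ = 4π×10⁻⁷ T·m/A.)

For an infinitely long straight wire, B = μ₀I/(2πd).
B = (4π×10⁻⁷ × 3.45) / (2π × 0.0165) = 4.18×10⁻⁵ T.

B ≈ 41.8 μT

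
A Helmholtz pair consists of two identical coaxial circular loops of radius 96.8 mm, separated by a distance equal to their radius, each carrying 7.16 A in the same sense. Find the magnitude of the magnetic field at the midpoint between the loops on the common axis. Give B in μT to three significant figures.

Each loop contributes B = μ₀IR²/[2(R²+z²)^(3/2)] on the axis, with z measured from that loop.
Loop 1 (z = 0.0484 m): B₁ = 3.33×10⁻⁵ T. Loop 2 (z = 0.0484 m): B₂ = 3.33×10⁻⁵ T.
The fields add: B = B₁ + B₂ = 6.65×10⁻⁵ T.

B ≈ 66.5 μT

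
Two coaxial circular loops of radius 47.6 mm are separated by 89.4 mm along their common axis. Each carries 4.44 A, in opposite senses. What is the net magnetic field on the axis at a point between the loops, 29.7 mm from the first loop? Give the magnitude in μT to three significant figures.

B ≈ 21.6 μT

Each loop contributes B = μ₀IR²/[2(R²+z²)^(3/2)] on the axis, with z measured from that loop.
Loop 1 (z = 0.0297 m): B₁ = 3.58×10⁻⁵ T. Loop 2 (z = 0.0597 m): B₂ = 1.42×10⁻⁵ T.
The fields oppose: B = |B₁ − B₂| = 2.16×10⁻⁵ T.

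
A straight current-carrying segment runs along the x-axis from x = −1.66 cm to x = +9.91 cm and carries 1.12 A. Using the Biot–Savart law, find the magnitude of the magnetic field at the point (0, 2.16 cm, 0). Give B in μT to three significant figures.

B ≈ 8.23 μT

For a finite straight segment, B = (μ₀I/4πd)(sinθ₁ + sinθ₂), where θ₁, θ₂ are the angles from the perpendicular to each end.
The perpendicular distance is d = 0.0216 m; the end-offsets along the wire are a = 0.0166 m and b = 0.0991 m.
sinθ₁ = 0.0166/√(0.0166²+0.0216²) = 0.6094; sinθ₂ = 0.0991/√(0.0991²+0.0216²) = 0.9771.
B = (4π×10⁻⁷ × 1.12) / (4π × 0.0216) × (0.6094 + 0.9771) = 8.23×10⁻⁶ T.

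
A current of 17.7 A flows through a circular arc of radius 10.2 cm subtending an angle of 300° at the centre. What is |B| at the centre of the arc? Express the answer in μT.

B ≈ 90.9 μT

The Biot–Savart field of a circular arc at its centre is B = μ₀Iφ/(4πR), with φ = 5.236 rad.
B = (4π×10⁻⁷ × 17.7 × 5.236) / (4π × 0.102) = 9.09×10⁻⁵ T.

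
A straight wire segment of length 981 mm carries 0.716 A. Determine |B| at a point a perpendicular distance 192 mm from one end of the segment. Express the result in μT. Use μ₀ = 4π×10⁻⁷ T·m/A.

For a finite straight segment, B = (μ₀I/4πd)(sinθ₁ + sinθ₂), where θ₁, θ₂ are the angles from the perpendicular to each end.
The perpendicular foot is at one end, so the two end-offsets along the wire are 0 and L = 0.981 m.
sinθ₁ = 0/√(0²+0.192²) = 0.0000; sinθ₂ = 0.981/√(0.981²+0.192²) = 0.9814.
B = (4π×10⁻⁷ × 0.716) / (4π × 0.192) × (0.0000 + 0.9814) = 3.66×10⁻⁷ T.

B ≈ 0.366 μT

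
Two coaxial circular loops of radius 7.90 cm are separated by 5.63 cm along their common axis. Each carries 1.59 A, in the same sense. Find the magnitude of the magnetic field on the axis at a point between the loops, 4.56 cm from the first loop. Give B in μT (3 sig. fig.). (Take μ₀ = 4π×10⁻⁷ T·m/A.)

Each loop contributes B = μ₀IR²/[2(R²+z²)^(3/2)] on the axis, with z measured from that loop.
Loop 1 (z = 0.0456 m): B₁ = 8.22×10⁻⁶ T. Loop 2 (z = 0.0107 m): B₂ = 1.23×10⁻⁵ T.
The fields add: B = B₁ + B₂ = 2.05×10⁻⁵ T.

B ≈ 20.5 μT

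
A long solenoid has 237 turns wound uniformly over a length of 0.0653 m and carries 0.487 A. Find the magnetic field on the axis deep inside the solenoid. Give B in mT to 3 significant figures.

B ≈ 2.22 mT

Inside a long solenoid, B = μ₀nI with n = 3629 turns/m.
B = 4π×10⁻⁷ × 3629 × 0.487 = 2.22×10⁻³ T.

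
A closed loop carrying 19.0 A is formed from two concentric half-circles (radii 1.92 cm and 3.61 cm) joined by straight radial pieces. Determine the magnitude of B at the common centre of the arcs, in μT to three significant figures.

B ≈ 146 μT

The radial connectors point toward the centre, so dl × r̂ = 0 and they contribute nothing.
Each semicircle gives μ₀I/(4R): inner arc 3.11×10⁻⁴ T, outer arc 1.65×10⁻⁴ T.
The two arcs carry current in opposite angular senses, so their fields oppose: B = |3.11×10⁻⁴ − 1.65×10⁻⁴| = 1.46×10⁻⁴ T.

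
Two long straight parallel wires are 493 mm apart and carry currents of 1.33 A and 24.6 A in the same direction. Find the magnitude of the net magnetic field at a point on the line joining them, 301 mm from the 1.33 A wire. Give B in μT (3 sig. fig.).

B ≈ 24.7 μT

Each long wire gives B = μ₀I/(2πd). Distances are d₁ = 0.301 m and d₂ = 0.192 m.
B₁ = 8.84×10⁻⁷ T, B₂ = 2.56×10⁻⁵ T.
Between parallel currents the two contributions point in opposite directions, so they subtract. B = |B₁ − B₂| = |8.84×10⁻⁷ − 2.56×10⁻⁵| = 2.47×10⁻⁵ T.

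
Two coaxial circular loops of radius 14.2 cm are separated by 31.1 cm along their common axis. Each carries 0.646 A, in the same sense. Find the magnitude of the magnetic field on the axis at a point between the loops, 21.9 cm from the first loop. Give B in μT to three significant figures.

Each loop contributes B = μ₀IR²/[2(R²+z²)^(3/2)] on the axis, with z measured from that loop.
Loop 1 (z = 0.219 m): B₁ = 4.60×10⁻⁷ T. Loop 2 (z = 0.092 m): B₂ = 1.69×10⁻⁶ T.
The fields add: B = B₁ + B₂ = 2.15×10⁻⁶ T.

B ≈ 2.15 μT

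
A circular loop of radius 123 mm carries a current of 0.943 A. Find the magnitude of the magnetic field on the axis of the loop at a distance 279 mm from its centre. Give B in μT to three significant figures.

On the axis of a circular loop, B = μ₀IR² / [2(R²+z²)^(3/2)].
R² + z² = (0.123)² + (0.279)² = 0.09297 m², and (R²+z²)^(3/2) = 2.83×10⁻² m³.
B = (4π×10⁻⁷ × 0.943 × 0.01513) / (2 × 2.83×10⁻²) = 3.16×10⁻⁷ T.

B ≈ 0.316 μT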